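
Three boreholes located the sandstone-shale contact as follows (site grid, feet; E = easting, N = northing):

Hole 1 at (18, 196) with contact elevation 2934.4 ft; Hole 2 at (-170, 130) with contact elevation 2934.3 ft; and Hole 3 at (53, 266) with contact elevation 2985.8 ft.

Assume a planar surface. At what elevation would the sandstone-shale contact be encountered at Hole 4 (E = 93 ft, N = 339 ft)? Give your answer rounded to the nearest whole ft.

3038 ft

Let the plane be z = a·E + b·N + c.
Hole 2−Hole 1: −188a − 66b = −0.1;  Hole 3−Hole 1: 35a + 70b = 51.4.
Solving gives a = −0.31202, b = 0.89029.
Then c = 2934.4 − a·18 − b·196 = 2765.52.
At (93, 339): z = −29.0 + 301.8 + 2765.52 = 3038.3 ft.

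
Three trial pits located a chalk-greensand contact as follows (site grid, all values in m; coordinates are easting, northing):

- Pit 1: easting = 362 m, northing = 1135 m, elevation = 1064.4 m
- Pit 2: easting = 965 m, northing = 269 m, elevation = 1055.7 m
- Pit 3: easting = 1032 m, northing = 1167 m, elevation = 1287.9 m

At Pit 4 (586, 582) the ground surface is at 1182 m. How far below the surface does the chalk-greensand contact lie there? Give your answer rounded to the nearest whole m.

Two edge vectors: Pit 1→Pit 2 = (603, -866, -8.7), Pit 1→Pit 3 = (670, 32, 223.5).
Normal n = (Pit 1→Pit 2) × (Pit 1→Pit 3) = (-193272.6, -140599.5, 599516).
So ∂z/∂easting = −n_x/n_z = 0.32238 and ∂z/∂northing = −n_y/n_z = 0.23452.
Intercept c from Pit 1: 1064.4 − 116.70 − 266.18 = 681.52.
At (586, 582): z_contact = 188.9 + 136.5 + 681.52 = 1006.9 m.
Depth below ground = 1182 − 1006.9 = 175 m.

175 m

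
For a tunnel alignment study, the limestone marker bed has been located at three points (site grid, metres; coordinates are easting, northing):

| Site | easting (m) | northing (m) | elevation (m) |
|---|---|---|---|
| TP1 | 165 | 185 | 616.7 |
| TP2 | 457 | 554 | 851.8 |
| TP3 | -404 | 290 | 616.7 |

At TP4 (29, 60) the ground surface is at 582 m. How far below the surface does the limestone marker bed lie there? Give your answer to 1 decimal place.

48.7 m

Two edge vectors: TP1→TP2 = (292, 369, 235.1), TP1→TP3 = (-569, 105, 0).
Normal n = (TP1→TP2) × (TP1→TP3) = (-24685.5, -133771.9, 240621).
So ∂z/∂easting = −n_x/n_z = 0.10259 and ∂z/∂northing = −n_y/n_z = 0.55594.
Intercept c from TP1: 616.7 − 16.93 − 102.85 = 496.92.
At (29, 60): z_contact = 2.98 + 33.36 + 496.92 = 533.25 m.
Depth below ground = 582 − 533.25 = 48.7 m.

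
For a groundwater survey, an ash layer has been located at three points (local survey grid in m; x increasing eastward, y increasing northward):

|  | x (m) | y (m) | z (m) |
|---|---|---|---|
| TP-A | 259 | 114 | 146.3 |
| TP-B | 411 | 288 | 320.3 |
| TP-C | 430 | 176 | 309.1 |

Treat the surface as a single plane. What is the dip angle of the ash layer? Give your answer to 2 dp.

41.90°

Let the plane be z = a·x + b·y + c.
TP-B−TP-A: 152a + 174b = 174;  TP-C−TP-A: 171a + 62b = 162.8.
Solving gives a = 0.86273, b = 0.24636.
Gradient magnitude |∇z| = √(a² + b²) = √(0.74429 + 0.06069) = 0.89721.
True dip = arctan(0.89721) = 41.90°, dipping toward WSW (azimuth ≈ 254°).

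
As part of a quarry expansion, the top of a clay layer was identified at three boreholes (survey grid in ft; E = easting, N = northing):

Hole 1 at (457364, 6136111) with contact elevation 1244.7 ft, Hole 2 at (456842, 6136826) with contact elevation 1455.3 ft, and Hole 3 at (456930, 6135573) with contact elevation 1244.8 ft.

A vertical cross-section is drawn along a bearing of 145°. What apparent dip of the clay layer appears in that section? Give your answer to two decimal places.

13.31°

Let the plane be z = a·E + b·N + c.
Hole 2−Hole 1: −522a + 715b = 210.6;  Hole 3−Hole 1: −434a − 538b = 0.1.
Solving gives a = −0.19179, b = 0.15453.
Unit vector along 145° is (sin 145°, cos 145°) = (0.5736, -0.8192).
Slope in that direction = a·(0.5736) + b·(-0.8192) = −0.23659.
Apparent dip = arctan|0.23659| = 13.31° (true dip is 13.8°, so apparent ≤ true as expected).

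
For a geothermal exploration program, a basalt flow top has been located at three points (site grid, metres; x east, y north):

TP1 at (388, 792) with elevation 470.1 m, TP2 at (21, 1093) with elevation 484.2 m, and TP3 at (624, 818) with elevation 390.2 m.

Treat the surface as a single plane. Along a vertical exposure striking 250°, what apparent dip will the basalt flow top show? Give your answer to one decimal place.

Let the plane be z = a·x + b·y + c.
TP2−TP1: −367a + 301b = 14.1;  TP3−TP1: 236a + 26b = −79.9.
Solving gives a = −0.30302, b = −0.32262.
Unit vector along 250° is (sin 250°, cos 250°) = (-0.9397, -0.3420).
Slope in that direction = a·(-0.9397) + b·(-0.3420) = 0.39508.
Apparent dip = arctan|0.39508| = 21.6° (true dip is 23.9°, so apparent ≤ true as expected).

21.6°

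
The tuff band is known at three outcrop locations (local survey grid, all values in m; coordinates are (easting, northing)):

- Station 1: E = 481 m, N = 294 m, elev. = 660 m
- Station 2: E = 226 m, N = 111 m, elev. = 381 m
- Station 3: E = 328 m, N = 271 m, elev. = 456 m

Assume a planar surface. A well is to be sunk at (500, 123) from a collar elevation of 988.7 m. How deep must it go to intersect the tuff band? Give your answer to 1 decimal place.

Let the plane be z = a·E + b·N + c.
Station 2−Station 1: −255a − 183b = −279;  Station 3−Station 1: −153a − 23b = −204.
Solving gives a = 1.39672, b = −0.42166.
Then c = 660 − a·481 − b·294 = 112.15.
At (500, 123): z_contact = 698.36 − 51.86 + 112.15 = 758.64 m.
Depth below ground = 988.7 − 758.64 = 230.1 m.

230.1 m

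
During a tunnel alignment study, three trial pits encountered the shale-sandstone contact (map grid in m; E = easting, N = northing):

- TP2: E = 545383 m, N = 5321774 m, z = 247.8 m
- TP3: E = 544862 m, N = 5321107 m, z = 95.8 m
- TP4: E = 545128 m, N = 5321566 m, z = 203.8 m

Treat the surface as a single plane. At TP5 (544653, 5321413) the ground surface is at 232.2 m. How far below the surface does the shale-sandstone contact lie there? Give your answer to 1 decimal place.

Two edge vectors: TP2→TP3 = (-521, -667, -152), TP2→TP4 = (-255, -208, -44).
Normal n = (TP2→TP3) × (TP2→TP4) = (-2268, 15836, -61717).
So ∂z/∂E = −n_x/n_z = −0.036748384 and ∂z/∂N = −n_y/n_z = 0.256590567.
Intercept c from TP2: 247.8 + 20041.94 − 1365517.01 = −1345227.26.
At (544653, 5321413): z_contact = −20015.12 + 1365424.38 − 1345227.26 = 182.00 m.
Depth below ground = 232.2 − 182.00 = 50.2 m.

50.2 m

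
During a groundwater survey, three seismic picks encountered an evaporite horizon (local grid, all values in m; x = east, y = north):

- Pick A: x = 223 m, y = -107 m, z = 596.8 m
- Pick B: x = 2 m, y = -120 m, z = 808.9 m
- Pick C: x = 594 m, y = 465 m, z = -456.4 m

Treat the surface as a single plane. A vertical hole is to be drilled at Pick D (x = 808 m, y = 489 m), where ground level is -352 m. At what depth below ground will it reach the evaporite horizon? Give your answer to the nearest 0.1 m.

324.2 m

Let the plane be z = a·x + b·y + c.
Pick B−Pick A: −221a − 13b = 212.1;  Pick C−Pick A: 371a + 572b = −1053.2.
Solving gives a = −0.88519, b = −1.26712.
Then c = 596.8 − a·223 − b·-107 = 658.62.
At (808, 489): z_contact = −715.24 − 619.62 + 658.62 = -676.24 m.
Depth below ground = -352 − (-676.24) = 324.2 m.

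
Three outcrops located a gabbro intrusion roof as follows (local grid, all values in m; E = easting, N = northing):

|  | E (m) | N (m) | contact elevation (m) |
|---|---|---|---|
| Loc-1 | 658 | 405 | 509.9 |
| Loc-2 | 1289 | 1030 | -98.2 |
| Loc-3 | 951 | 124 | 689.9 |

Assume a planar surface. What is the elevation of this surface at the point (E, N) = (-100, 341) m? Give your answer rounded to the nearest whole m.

Two edge vectors: Loc-1→Loc-2 = (631, 625, -608.1), Loc-1→Loc-3 = (293, -281, 180).
Normal n = (Loc-1→Loc-2) × (Loc-1→Loc-3) = (-58376.1, -291753.3, -360436).
So ∂z/∂E = −n_x/n_z = −0.16196 and ∂z/∂N = −n_y/n_z = −0.80945.
Intercept c from Loc-1: 509.9 + 106.57 + 327.83 = 944.29.
At (-100, 341): z = 16.2 − 276.0 + 944.29 = 684.5 m.

684 m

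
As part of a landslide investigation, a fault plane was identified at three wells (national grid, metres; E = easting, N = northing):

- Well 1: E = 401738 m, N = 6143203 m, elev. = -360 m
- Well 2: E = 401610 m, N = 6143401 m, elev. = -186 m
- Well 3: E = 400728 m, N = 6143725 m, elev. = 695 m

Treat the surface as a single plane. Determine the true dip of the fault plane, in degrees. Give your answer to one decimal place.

43.2°

Let the plane be z = a·E + b·N + c.
Well 2−Well 1: −128a + 198b = 174;  Well 3−Well 1: −1010a + 522b = 1055.
Solving gives a = −0.88659, b = 0.30564.
Gradient magnitude |∇z| = √(a² + b²) = √(0.78604 + 0.09341) = 0.93779.
True dip = arctan(0.93779) = 43.2°, dipping toward ESE (azimuth ≈ 109°).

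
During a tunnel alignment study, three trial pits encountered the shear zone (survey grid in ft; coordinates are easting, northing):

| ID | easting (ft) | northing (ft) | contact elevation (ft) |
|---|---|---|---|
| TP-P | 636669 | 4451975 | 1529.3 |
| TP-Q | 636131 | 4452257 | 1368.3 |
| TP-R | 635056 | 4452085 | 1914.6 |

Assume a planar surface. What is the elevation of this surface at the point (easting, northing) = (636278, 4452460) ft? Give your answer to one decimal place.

Let the plane be z = a·easting + b·northing + c.
TP-Q−TP-P: −538a + 282b = −161;  TP-R−TP-P: −1613a + 110b = 385.3.
Solving gives a = −0.319355752, b = −1.180189342.
Then c = 1529.3 − a·636669 − b·4451975 = 5459026.65.
At (636278, 4452460): z = −203199.0 − 5254745.8 + 5459026.65 = 1081.8 ft.

1081.8 ft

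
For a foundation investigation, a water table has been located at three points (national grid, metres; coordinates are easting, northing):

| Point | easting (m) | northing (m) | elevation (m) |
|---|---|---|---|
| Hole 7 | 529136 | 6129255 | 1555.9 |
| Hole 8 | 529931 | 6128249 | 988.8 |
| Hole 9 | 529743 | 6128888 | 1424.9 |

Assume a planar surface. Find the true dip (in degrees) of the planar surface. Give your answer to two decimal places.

38.31°

Let the plane be z = a·easting + b·northing + c.
Hole 8−Hole 7: 795a − 1006b = −567.1;  Hole 9−Hole 7: 607a − 367b = −131.
Solving gives a = 0.23940, b = 0.75291.
Gradient magnitude |∇z| = √(a² + b²) = √(0.05731 + 0.56687) = 0.79005.
True dip = arctan(0.79005) = 38.31°, dipping toward SSW (azimuth ≈ 198°).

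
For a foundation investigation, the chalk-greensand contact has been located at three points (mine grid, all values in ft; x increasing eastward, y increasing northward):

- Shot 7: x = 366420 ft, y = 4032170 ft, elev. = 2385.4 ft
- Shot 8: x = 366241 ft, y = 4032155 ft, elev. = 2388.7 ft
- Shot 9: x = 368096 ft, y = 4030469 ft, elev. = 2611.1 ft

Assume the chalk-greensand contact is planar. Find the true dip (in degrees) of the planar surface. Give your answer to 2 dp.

7.94°

Two edge vectors: Shot 7→Shot 8 = (-179, -15, 3.3), Shot 7→Shot 9 = (1676, -1701, 225.7).
Normal n = (Shot 7→Shot 8) × (Shot 7→Shot 9) = (2227.8, 45931.1, 329619).
So ∂z/∂x = −n_x/n_z = −0.00676 and ∂z/∂y = −n_y/n_z = −0.13935.
Gradient magnitude |∇z| = √(a² + b²) = √(0.00005 + 0.01942) = 0.13951.
True dip = arctan(0.13951) = 7.94°, dipping toward N (azimuth ≈ 003°).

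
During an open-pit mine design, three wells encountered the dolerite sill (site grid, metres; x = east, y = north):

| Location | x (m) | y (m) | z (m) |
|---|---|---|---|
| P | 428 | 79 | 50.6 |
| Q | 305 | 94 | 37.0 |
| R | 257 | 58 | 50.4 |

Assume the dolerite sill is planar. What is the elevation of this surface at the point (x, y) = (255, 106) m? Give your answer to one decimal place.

Let the plane be z = a·x + b·y + c.
Q−P: −123a + 15b = −13.6;  R−P: −171a − 21b = −0.2.
Solving gives a = 0.05606, b = −0.44697.
Then c = 50.6 − a·428 − b·79 = 61.92.
At (255, 106): z = 14.3 − 47.4 + 61.92 = 28.8 m.

28.8 m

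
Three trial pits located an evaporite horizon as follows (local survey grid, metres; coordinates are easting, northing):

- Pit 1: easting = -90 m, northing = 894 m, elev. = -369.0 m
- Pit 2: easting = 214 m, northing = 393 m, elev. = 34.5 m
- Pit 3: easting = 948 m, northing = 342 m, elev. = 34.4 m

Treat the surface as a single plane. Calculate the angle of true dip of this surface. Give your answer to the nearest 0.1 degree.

Two edge vectors: Pit 1→Pit 2 = (304, -501, 403.5), Pit 1→Pit 3 = (1038, -552, 403.4).
Normal n = (Pit 1→Pit 2) × (Pit 1→Pit 3) = (20628.6, 296199.4, 352230).
So ∂z/∂easting = −n_x/n_z = −0.05857 and ∂z/∂northing = −n_y/n_z = −0.84093.
Gradient magnitude |∇z| = √(a² + b²) = √(0.00343 + 0.70716) = 0.84296.
True dip = arctan(0.84296) = 40.1°, dipping toward N (azimuth ≈ 004°).

40.1°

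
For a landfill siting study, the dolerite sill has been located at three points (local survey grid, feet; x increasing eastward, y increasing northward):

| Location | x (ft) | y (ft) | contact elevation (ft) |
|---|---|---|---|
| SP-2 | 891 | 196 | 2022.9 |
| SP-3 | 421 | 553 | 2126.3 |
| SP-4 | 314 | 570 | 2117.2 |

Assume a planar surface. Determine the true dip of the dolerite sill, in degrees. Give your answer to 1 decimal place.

Two edge vectors: SP-2→SP-3 = (-470, 357, 103.4), SP-2→SP-4 = (-577, 374, 94.3).
Normal n = (SP-2→SP-3) × (SP-2→SP-4) = (-5006.5, -15340.8, 30209).
So ∂z/∂x = −n_x/n_z = 0.16573 and ∂z/∂y = −n_y/n_z = 0.50782.
Gradient magnitude |∇z| = √(a² + b²) = √(0.02747 + 0.25788) = 0.53418.
True dip = arctan(0.53418) = 28.1°, dipping toward SSW (azimuth ≈ 198°).

28.1°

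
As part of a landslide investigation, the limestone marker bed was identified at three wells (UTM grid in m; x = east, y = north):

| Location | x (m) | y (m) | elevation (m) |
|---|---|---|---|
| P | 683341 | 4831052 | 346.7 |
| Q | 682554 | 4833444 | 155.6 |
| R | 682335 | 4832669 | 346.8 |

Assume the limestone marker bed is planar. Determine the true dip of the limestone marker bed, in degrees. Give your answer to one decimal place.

17.8°

Two edge vectors: P→Q = (-787, 2392, -191.1), P→R = (-1006, 1617, 0.1).
Normal n = (P→Q) × (P→R) = (309247.9, 192325.3, 1133773).
So ∂z/∂x = −n_x/n_z = −0.27276 and ∂z/∂y = −n_y/n_z = −0.16963.
Gradient magnitude |∇z| = √(a² + b²) = √(0.07440 + 0.02878) = 0.32121.
True dip = arctan(0.32121) = 17.8°, dipping toward ENE (azimuth ≈ 058°).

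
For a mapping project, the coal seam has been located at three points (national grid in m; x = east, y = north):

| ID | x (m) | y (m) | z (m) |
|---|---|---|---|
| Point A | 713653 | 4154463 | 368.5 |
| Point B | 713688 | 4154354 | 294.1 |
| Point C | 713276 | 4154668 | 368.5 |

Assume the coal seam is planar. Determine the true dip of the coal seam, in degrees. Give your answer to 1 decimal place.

43.3°

Let the plane be z = a·x + b·y + c.
Point B−Point A: 35a − 109b = −74.4;  Point C−Point A: −377a + 205b = 0.
Solving gives a = 0.44967, b = 0.82696.
Gradient magnitude |∇z| = √(a² + b²) = √(0.20221 + 0.68386) = 0.94131.
True dip = arctan(0.94131) = 43.3°, dipping toward SSW (azimuth ≈ 209°).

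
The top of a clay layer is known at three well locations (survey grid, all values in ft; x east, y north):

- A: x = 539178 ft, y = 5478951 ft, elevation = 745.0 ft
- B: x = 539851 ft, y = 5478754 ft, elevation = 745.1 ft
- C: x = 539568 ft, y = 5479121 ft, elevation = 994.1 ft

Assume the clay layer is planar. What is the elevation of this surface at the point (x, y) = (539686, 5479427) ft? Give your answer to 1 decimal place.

1292.6 ft

Two edge vectors: A→B = (673, -197, 0.1), A→C = (390, 170, 249.1).
Normal n = (A→B) × (A→C) = (-49089.7, -167605.3, 191240).
So ∂z/∂x = −n_x/n_z = 0.256691592 and ∂z/∂y = −n_y/n_z = 0.876413407.
Intercept c from A: 745 − 138402.46 − 4801826.11 = −4939483.57.
At (539686, 5479427): z = 138532.9 + 4802243.3 − 4939483.57 = 1292.6 ft.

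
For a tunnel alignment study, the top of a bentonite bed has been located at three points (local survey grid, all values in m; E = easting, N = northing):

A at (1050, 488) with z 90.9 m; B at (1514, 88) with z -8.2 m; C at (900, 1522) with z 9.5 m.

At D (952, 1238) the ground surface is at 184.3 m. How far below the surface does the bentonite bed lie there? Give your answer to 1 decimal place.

Two edge vectors: A→B = (464, -400, -99.1), A→C = (-150, 1034, -81.4).
Normal n = (A→B) × (A→C) = (135029.4, 52634.6, 419776).
So ∂z/∂E = −n_x/n_z = −0.321670 and ∂z/∂N = −n_y/n_z = −0.125387.
Intercept c from A: 90.9 + 337.75 + 61.19 = 489.84.
At (952, 1238): z_contact = −306.23 − 155.23 + 489.84 = 28.38 m.
Depth below ground = 184.3 − 28.38 = 155.9 m.

155.9 m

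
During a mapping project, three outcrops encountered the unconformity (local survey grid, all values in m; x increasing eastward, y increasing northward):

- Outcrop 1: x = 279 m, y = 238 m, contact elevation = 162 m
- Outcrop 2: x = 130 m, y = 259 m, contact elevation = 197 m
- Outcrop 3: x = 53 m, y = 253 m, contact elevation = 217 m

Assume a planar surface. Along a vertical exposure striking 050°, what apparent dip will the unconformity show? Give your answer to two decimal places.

Two edge vectors: Outcrop 1→Outcrop 2 = (-149, 21, 35), Outcrop 1→Outcrop 3 = (-226, 15, 55).
Normal n = (Outcrop 1→Outcrop 2) × (Outcrop 1→Outcrop 3) = (630, 285, 2511).
So ∂z/∂x = −n_x/n_z = −0.25090 and ∂z/∂y = −n_y/n_z = −0.11350.
Unit vector along 050° is (sin 50°, cos 50°) = (0.7660, 0.6428).
Slope in that direction = a·(0.7660) + b·(0.6428) = −0.26515.
Apparent dip = arctan|0.26515| = 14.85° (true dip is 15.4°, so apparent ≤ true as expected).

14.85°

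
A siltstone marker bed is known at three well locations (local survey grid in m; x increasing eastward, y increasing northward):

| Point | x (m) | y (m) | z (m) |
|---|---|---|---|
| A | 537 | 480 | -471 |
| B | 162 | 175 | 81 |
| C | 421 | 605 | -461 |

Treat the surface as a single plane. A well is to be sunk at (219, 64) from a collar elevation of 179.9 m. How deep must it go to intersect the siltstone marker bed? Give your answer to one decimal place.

Two edge vectors: A→B = (-375, -305, 552), A→C = (-116, 125, 10).
Normal n = (A→B) × (A→C) = (-72050, -60282, -82255).
So ∂z/∂x = −n_x/n_z = −0.87593 and ∂z/∂y = −n_y/n_z = −0.73287.
Intercept c from A: -471 + 470.38 + 351.78 = 351.15.
At (219, 64): z_contact = −191.83 − 46.90 + 351.15 = 112.42 m.
Depth below ground = 179.9 − 112.42 = 67.5 m.

67.5 m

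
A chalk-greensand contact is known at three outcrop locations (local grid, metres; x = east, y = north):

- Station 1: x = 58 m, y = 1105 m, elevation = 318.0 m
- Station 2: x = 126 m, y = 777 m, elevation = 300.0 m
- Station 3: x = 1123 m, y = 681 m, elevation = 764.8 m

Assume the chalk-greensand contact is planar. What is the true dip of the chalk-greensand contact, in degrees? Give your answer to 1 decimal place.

26.8°

Let the plane be z = a·x + b·y + c.
Station 2−Station 1: 68a − 328b = −18;  Station 3−Station 1: 1065a − 424b = 446.8.
Solving gives a = 0.48109, b = 0.15462.
Gradient magnitude |∇z| = √(a² + b²) = √(0.23144 + 0.02391) = 0.50532.
True dip = arctan(0.50532) = 26.8°, dipping toward WSW (azimuth ≈ 252°).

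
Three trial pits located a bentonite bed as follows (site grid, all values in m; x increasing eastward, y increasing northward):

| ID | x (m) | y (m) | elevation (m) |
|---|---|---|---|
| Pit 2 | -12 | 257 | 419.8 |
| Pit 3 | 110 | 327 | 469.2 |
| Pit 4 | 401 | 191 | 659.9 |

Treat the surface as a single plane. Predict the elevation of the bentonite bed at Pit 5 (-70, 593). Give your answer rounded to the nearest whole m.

307 m

Two edge vectors: Pit 2→Pit 3 = (122, 70, 49.4), Pit 2→Pit 4 = (413, -66, 240.1).
Normal n = (Pit 2→Pit 3) × (Pit 2→Pit 4) = (20067.4, -8890, -36962).
So ∂z/∂x = −n_x/n_z = 0.54292 and ∂z/∂y = −n_y/n_z = −0.24052.
Intercept c from Pit 2: 419.8 + 6.52 + 61.81 = 488.13.
At (-70, 593): z = −38.0 − 142.6 + 488.13 = 307.5 m.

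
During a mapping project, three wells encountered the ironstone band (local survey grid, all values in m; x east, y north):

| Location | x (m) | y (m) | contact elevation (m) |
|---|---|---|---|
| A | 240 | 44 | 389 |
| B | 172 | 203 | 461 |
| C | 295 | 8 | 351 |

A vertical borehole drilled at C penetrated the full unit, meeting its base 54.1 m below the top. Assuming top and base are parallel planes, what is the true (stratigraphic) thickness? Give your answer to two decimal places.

Two edge vectors: A→B = (-68, 159, 72), A→C = (55, -36, -38).
Normal n = (A→B) × (A→C) = (-3450, 1376, -6297).
So ∂z/∂x = −n_x/n_z = −0.54788 and ∂z/∂y = −n_y/n_z = 0.21852.
|∇z| = √(a²+b²) = 0.58985, so dip δ = arctan(0.58985) = 30.53°.
True thickness = vertical thickness × cos δ = 54.1 × cos 30.53° = 46.60 m.

46.60 m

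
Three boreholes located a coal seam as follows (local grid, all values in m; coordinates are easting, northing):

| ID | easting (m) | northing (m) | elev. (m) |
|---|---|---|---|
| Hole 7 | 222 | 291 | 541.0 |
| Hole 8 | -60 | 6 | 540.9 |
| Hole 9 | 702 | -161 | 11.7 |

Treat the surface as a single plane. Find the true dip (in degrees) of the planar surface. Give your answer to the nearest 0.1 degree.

38.8°

Let the plane be z = a·easting + b·northing + c.
Hole 8−Hole 7: −282a − 285b = −0.1;  Hole 9−Hole 7: 480a − 452b = −529.3.
Solving gives a = −0.57066, b = 0.56501.
Gradient magnitude |∇z| = √(a² + b²) = √(0.32565 + 0.31923) = 0.80305.
True dip = arctan(0.80305) = 38.8°, dipping toward SE (azimuth ≈ 135°).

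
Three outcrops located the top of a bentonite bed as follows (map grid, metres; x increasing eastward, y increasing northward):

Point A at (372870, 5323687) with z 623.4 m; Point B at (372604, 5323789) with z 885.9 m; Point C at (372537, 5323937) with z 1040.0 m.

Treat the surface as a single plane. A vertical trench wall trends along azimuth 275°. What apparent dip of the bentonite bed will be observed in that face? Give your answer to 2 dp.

Let the plane be z = a·x + b·y + c.
Point B−Point A: −266a + 102b = 262.5;  Point C−Point A: −333a + 250b = 416.6.
Solving gives a = −0.71100, b = 0.71934.
Unit vector along 275° is (sin 275°, cos 275°) = (-0.9962, 0.0872).
Slope in that direction = a·(-0.9962) + b·(0.0872) = 0.77099.
Apparent dip = arctan|0.77099| = 37.63° (true dip is 45.3°, so apparent ≤ true as expected).

37.63°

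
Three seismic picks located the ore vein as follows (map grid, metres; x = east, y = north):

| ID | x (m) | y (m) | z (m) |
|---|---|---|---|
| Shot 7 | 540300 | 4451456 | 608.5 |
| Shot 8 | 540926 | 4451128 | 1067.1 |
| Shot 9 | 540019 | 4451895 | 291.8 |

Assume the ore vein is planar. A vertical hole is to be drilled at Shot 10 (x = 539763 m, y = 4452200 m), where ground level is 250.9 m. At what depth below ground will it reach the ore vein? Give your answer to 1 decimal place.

Let the plane be z = a·x + b·y + c.
Shot 8−Shot 7: 626a − 328b = 458.6;  Shot 9−Shot 7: −281a + 439b = −316.7.
Solving gives a = 0.533533721, b = −0.379902106.
Then c = 608.5 − a·540300 − b·4451456 = 1403457.74.
At (539763, 4452200): z_contact = 287981.76 − 1691400.16 + 1403457.74 = 39.35 m.
Depth below ground = 250.9 − 39.35 = 211.6 m.

211.6 m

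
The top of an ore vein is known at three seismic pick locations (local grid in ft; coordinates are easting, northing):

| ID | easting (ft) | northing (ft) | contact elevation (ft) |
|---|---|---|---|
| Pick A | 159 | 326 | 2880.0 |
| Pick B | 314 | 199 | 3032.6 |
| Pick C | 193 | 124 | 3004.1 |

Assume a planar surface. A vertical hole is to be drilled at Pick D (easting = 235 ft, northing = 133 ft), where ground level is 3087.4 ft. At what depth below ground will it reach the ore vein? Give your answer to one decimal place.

Two edge vectors: Pick A→Pick B = (155, -127, 152.6), Pick A→Pick C = (34, -202, 124.1).
Normal n = (Pick A→Pick B) × (Pick A→Pick C) = (15064.5, -14047.1, -26992).
So ∂z/∂easting = −n_x/n_z = 0.55811 and ∂z/∂northing = −n_y/n_z = −0.52042.
Intercept c from Pick A: 2880 − 88.74 + 169.66 = 2960.92.
At (235, 133): z_contact = 131.16 − 69.22 + 2960.92 = 3022.86 ft.
Depth below ground = 3087.4 − 3022.86 = 64.5 ft.

64.5 ft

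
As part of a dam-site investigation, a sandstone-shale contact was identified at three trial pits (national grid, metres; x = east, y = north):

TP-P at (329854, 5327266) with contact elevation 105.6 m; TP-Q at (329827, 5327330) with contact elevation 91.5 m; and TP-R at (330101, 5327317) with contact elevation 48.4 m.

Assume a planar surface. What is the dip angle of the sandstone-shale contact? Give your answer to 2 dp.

18.72°

Two edge vectors: TP-P→TP-Q = (-27, 64, -14.1), TP-P→TP-R = (247, 51, -57.2).
Normal n = (TP-P→TP-Q) × (TP-P→TP-R) = (-2941.7, -5027.1, -17185).
So ∂z/∂x = −n_x/n_z = −0.17118 and ∂z/∂y = −n_y/n_z = −0.29253.
Gradient magnitude |∇z| = √(a² + b²) = √(0.02930 + 0.08557) = 0.33893.
True dip = arctan(0.33893) = 18.72°, dipping toward NNE (azimuth ≈ 030°).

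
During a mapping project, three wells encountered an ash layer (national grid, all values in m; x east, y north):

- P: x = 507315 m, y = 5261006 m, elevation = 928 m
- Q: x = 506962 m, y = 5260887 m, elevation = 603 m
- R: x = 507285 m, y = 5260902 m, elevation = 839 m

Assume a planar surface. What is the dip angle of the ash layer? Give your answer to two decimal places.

Two edge vectors: P→Q = (-353, -119, -325), P→R = (-30, -104, -89).
Normal n = (P→Q) × (P→R) = (-23209, -21667, 33142).
So ∂z/∂x = −n_x/n_z = 0.70029 and ∂z/∂y = −n_y/n_z = 0.65376.
Gradient magnitude |∇z| = √(a² + b²) = √(0.49041 + 0.42741) = 0.95802.
True dip = arctan(0.95802) = 43.77°, dipping toward SW (azimuth ≈ 227°).

43.77°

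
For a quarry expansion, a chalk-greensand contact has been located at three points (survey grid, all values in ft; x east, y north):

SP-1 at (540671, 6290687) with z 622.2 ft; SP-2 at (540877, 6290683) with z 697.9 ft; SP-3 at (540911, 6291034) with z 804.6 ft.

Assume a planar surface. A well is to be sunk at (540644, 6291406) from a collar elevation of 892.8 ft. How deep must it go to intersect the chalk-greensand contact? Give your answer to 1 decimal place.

88.1 ft

Let the plane be z = a·x + b·y + c.
SP-2−SP-1: 206a − 4b = 75.7;  SP-3−SP-1: 240a + 347b = 182.4.
Solving gives a = 0.372677452, b = 0.267888794.
Then c = 622.2 − a·540671 − b·6290687 = −1886078.24.
At (540644, 6291406): z_contact = 201485.83 + 1685397.16 − 1886078.24 = 804.75 ft.
Depth below ground = 892.8 − 804.75 = 88.1 ft.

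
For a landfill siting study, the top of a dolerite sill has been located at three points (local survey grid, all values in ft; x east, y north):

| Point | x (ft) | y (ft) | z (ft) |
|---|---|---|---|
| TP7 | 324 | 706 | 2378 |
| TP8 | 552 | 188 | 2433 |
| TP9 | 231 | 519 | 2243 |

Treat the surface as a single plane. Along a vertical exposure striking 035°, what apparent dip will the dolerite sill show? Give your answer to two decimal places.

Two edge vectors: TP7→TP8 = (228, -518, 55), TP7→TP9 = (-93, -187, -135).
Normal n = (TP7→TP8) × (TP7→TP9) = (80215, 25665, -90810).
So ∂z/∂x = −n_x/n_z = 0.88333 and ∂z/∂y = −n_y/n_z = 0.28262.
Unit vector along 035° is (sin 35°, cos 35°) = (0.5736, 0.8192).
Slope in that direction = a·(0.5736) + b·(0.8192) = 0.73817.
Apparent dip = arctan|0.73817| = 36.43° (true dip is 42.8°, so apparent ≤ true as expected).

36.43°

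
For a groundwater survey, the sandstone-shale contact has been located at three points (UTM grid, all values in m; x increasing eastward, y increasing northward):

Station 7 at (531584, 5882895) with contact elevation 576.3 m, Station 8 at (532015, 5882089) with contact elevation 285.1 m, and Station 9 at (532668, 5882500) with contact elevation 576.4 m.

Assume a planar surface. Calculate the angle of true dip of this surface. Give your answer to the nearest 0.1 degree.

Two edge vectors: Station 7→Station 8 = (431, -806, -291.2), Station 7→Station 9 = (1084, -395, 0.1).
Normal n = (Station 7→Station 8) × (Station 7→Station 9) = (-115104.6, -315703.9, 703459).
So ∂z/∂x = −n_x/n_z = 0.16363 and ∂z/∂y = −n_y/n_z = 0.44879.
Gradient magnitude |∇z| = √(a² + b²) = √(0.02677 + 0.20141) = 0.47769.
True dip = arctan(0.47769) = 25.5°, dipping toward SSW (azimuth ≈ 200°).

25.5°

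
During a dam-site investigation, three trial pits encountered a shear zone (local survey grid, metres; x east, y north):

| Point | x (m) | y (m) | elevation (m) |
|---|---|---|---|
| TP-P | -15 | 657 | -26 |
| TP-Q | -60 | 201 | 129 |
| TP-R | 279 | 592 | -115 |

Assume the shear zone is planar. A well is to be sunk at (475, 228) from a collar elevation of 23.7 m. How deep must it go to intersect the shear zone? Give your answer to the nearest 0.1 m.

Two edge vectors: TP-P→TP-Q = (-45, -456, 155), TP-P→TP-R = (294, -65, -89).
Normal n = (TP-P→TP-Q) × (TP-P→TP-R) = (50659, 41565, 136989).
So ∂z/∂x = −n_x/n_z = −0.36980 and ∂z/∂y = −n_y/n_z = −0.30342.
Intercept c from TP-P: -26 − 5.55 + 199.35 = 167.80.
At (475, 228): z_contact = −175.66 − 69.18 + 167.80 = -77.04 m.
Depth below ground = 23.7 − (-77.04) = 100.7 m.

100.7 m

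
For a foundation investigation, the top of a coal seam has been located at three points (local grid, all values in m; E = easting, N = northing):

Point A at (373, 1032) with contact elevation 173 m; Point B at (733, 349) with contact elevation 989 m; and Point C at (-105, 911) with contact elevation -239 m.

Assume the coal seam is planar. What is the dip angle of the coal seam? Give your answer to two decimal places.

Two edge vectors: Point A→Point B = (360, -683, 816), Point A→Point C = (-478, -121, -412).
Normal n = (Point A→Point B) × (Point A→Point C) = (380132, -241728, -370034).
So ∂z/∂E = −n_x/n_z = 1.02729 and ∂z/∂N = −n_y/n_z = −0.65326.
Gradient magnitude |∇z| = √(a² + b²) = √(1.05532 + 0.42675) = 1.21740.
True dip = arctan(1.21740) = 50.60°, dipping toward WNW (azimuth ≈ 302°).

50.60°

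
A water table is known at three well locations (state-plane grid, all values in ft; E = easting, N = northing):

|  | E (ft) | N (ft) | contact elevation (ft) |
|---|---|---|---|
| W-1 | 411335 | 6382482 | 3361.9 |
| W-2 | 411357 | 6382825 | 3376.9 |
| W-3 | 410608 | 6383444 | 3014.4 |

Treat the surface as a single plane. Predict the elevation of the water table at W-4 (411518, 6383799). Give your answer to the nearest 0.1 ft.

3468.2 ft

Let the plane be z = a·E + b·N + c.
W-2−W-1: 22a + 343b = 15;  W-3−W-1: −727a + 962b = −347.5.
Solving gives a = 0.493937714, b = 0.012050642.
Then c = 3361.9 − a·411335 − b·6382482 = −276724.98.
At (411518, 6383799): z = 203264.3 + 76928.9 − 276724.98 = 3468.2 ft.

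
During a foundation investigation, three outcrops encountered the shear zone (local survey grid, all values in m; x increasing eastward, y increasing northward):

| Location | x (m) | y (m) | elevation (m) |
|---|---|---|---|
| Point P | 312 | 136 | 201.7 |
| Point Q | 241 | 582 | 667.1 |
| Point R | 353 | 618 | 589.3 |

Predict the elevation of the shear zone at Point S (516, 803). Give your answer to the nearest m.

594 m

Let the plane be z = a·x + b·y + c.
Point Q−Point P: −71a + 446b = 465.4;  Point R−Point P: 41a + 482b = 387.6.
Solving gives a = −0.97991, b = 0.88750.
Then c = 201.7 − a·312 − b·136 = 386.73.
At (516, 803): z = −505.6 + 712.7 + 386.73 = 593.8 m.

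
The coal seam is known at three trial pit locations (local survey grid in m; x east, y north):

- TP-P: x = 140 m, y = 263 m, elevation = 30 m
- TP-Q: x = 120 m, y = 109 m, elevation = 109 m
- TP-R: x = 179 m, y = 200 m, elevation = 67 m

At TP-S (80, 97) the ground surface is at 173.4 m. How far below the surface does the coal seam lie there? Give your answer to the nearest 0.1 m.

62.1 m

Two edge vectors: TP-P→TP-Q = (-20, -154, 79), TP-P→TP-R = (39, -63, 37).
Normal n = (TP-P→TP-Q) × (TP-P→TP-R) = (-721, 3821, 7266).
So ∂z/∂x = −n_x/n_z = 0.09923 and ∂z/∂y = −n_y/n_z = −0.52587.
Intercept c from TP-P: 30 − 13.89 + 138.30 = 154.41.
At (80, 97): z_contact = 7.94 − 51.01 + 154.41 = 111.34 m.
Depth below ground = 173.4 − 111.34 = 62.1 m.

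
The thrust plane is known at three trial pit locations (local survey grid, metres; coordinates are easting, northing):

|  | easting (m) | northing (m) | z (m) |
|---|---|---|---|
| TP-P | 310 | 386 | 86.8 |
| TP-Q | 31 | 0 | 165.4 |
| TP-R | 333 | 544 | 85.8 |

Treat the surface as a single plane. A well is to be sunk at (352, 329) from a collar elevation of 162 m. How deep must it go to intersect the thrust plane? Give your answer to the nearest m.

Two edge vectors: TP-P→TP-Q = (-279, -386, 78.6), TP-P→TP-R = (23, 158, -1).
Normal n = (TP-P→TP-Q) × (TP-P→TP-R) = (-12032.8, 1528.8, -35204).
So ∂z/∂easting = −n_x/n_z = −0.34180 and ∂z/∂northing = −n_y/n_z = 0.04343.
Intercept c from TP-P: 86.8 + 105.96 − 16.76 = 176.00.
At (352, 329): z_contact = −120.3 + 14.3 + 176.00 = 70.0 m.
Depth below ground = 162 − 70.0 = 92 m.

92 m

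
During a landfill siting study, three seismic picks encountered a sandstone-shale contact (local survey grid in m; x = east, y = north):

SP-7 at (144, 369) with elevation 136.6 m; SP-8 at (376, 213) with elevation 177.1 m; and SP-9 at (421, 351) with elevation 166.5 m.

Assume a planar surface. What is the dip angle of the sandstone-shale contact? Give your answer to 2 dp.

8.47°

Let the plane be z = a·x + b·y + c.
SP-8−SP-7: 232a − 156b = 40.5;  SP-9−SP-7: 277a − 18b = 29.9.
Solving gives a = 0.10081, b = −0.10969.
Gradient magnitude |∇z| = √(a² + b²) = √(0.01016 + 0.01203) = 0.14898.
True dip = arctan(0.14898) = 8.47°, dipping toward NW (azimuth ≈ 317°).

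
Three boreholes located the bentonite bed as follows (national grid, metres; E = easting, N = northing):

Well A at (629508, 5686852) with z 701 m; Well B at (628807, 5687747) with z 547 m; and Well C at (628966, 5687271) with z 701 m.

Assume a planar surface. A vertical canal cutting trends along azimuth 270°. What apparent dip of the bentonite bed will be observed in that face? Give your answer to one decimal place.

Two edge vectors: Well A→Well B = (-701, 895, -154), Well A→Well C = (-542, 419, 0).
Normal n = (Well A→Well B) × (Well A→Well C) = (64526, 83468, 191371).
So ∂z/∂E = −n_x/n_z = −0.33718 and ∂z/∂N = −n_y/n_z = −0.43616.
Unit vector along 270° is (sin 270°, cos 270°) = (-1.0000, -0.0000).
Slope in that direction = a·(-1.0000) + b·(-0.0000) = 0.33718.
Apparent dip = arctan|0.33718| = 18.6° (true dip is 28.9°, so apparent ≤ true as expected).

18.6°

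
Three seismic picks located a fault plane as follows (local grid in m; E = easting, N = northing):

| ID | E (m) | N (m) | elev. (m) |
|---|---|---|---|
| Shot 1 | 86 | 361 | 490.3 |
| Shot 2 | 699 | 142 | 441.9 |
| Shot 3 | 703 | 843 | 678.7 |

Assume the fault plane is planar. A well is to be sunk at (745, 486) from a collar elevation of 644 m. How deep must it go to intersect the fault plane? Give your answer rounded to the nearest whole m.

84 m

Two edge vectors: Shot 1→Shot 2 = (613, -219, -48.4), Shot 1→Shot 3 = (617, 482, 188.4).
Normal n = (Shot 1→Shot 2) × (Shot 1→Shot 3) = (-17930.8, -145352, 430589).
So ∂z/∂E = −n_x/n_z = 0.04164 and ∂z/∂N = −n_y/n_z = 0.33757.
Intercept c from Shot 1: 490.3 − 3.58 − 121.86 = 364.86.
At (745, 486): z_contact = 31.0 + 164.1 + 364.86 = 559.9 m.
Depth below ground = 644 − 559.9 = 84 m.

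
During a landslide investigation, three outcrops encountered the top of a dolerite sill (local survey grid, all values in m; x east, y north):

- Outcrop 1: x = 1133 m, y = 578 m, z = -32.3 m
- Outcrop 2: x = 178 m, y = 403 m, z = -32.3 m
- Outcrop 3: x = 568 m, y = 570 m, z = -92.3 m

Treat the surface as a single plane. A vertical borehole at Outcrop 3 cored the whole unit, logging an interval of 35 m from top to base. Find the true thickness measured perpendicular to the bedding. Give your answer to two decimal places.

29.50 m

Let the plane be z = a·x + b·y + c.
Outcrop 2−Outcrop 1: −955a − 175b = 0;  Outcrop 3−Outcrop 1: −565a − 8b = −60.
Solving gives a = 0.11509, b = −0.62805.
|∇z| = √(a²+b²) = 0.63851, so dip δ = arctan(0.63851) = 32.56°.
True thickness = vertical thickness × cos δ = 35 × cos 32.56° = 29.50 m.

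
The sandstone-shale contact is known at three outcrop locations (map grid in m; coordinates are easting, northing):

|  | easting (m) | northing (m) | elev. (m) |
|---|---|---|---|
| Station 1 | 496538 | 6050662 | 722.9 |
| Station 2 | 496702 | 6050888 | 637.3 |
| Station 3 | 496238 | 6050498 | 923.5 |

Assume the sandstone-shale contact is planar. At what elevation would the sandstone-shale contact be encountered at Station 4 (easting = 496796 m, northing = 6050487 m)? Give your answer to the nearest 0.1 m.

494.6 m

Two edge vectors: Station 1→Station 2 = (164, 226, -85.6), Station 1→Station 3 = (-300, -164, 200.6).
Normal n = (Station 1→Station 2) × (Station 1→Station 3) = (31297.2, -7218.4, 40904).
So ∂z/∂easting = −n_x/n_z = −0.765137884 and ∂z/∂northing = −n_y/n_z = 0.176471739.
Intercept c from Station 1: 722.9 + 379920.03 − 1067770.84 = −687127.91.
At (496796, 6050487): z = −380117.4 + 1067740.0 − 687127.91 = 494.6 m.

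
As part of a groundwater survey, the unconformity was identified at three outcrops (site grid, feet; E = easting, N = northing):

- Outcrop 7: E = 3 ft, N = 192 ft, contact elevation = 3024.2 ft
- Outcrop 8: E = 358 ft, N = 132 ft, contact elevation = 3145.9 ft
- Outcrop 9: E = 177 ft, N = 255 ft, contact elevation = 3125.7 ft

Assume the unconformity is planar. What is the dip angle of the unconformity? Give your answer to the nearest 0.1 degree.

31.7°

Two edge vectors: Outcrop 7→Outcrop 8 = (355, -60, 121.7), Outcrop 7→Outcrop 9 = (174, 63, 101.5).
Normal n = (Outcrop 7→Outcrop 8) × (Outcrop 7→Outcrop 9) = (-13757.1, -14856.7, 32805).
So ∂z/∂E = −n_x/n_z = 0.41936 and ∂z/∂N = −n_y/n_z = 0.45288.
Gradient magnitude |∇z| = √(a² + b²) = √(0.17586 + 0.20510) = 0.61722.
True dip = arctan(0.61722) = 31.7°, dipping toward SW (azimuth ≈ 223°).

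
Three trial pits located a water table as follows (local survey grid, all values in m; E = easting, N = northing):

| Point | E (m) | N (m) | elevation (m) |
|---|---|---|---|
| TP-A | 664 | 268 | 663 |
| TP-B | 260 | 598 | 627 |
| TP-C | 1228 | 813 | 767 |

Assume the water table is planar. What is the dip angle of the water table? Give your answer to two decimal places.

Let the plane be z = a·E + b·N + c.
TP-B−TP-A: −404a + 330b = −36;  TP-C−TP-A: 564a + 545b = 104.
Solving gives a = 0.13276, b = 0.05344.
Gradient magnitude |∇z| = √(a² + b²) = √(0.01762 + 0.00286) = 0.14311.
True dip = arctan(0.14311) = 8.14°, dipping toward WSW (azimuth ≈ 248°).

8.14°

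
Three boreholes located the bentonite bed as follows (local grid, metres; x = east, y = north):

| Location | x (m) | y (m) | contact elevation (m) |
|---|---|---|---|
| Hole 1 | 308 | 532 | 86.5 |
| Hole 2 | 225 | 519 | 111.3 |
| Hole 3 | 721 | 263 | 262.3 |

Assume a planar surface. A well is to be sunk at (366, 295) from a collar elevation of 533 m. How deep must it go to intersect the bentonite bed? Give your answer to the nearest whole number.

243 m

Let the plane be z = a·x + b·y + c.
Hole 2−Hole 1: −83a − 13b = 24.8;  Hole 3−Hole 1: 413a − 269b = 175.8.
Solving gives a = −0.15835, b = −0.89666.
Then c = 86.5 − a·308 − b·532 = 612.29.
At (366, 295): z_contact = −58.0 − 264.5 + 612.29 = 289.8 m.
Depth below ground = 533 − 289.8 = 243 m.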